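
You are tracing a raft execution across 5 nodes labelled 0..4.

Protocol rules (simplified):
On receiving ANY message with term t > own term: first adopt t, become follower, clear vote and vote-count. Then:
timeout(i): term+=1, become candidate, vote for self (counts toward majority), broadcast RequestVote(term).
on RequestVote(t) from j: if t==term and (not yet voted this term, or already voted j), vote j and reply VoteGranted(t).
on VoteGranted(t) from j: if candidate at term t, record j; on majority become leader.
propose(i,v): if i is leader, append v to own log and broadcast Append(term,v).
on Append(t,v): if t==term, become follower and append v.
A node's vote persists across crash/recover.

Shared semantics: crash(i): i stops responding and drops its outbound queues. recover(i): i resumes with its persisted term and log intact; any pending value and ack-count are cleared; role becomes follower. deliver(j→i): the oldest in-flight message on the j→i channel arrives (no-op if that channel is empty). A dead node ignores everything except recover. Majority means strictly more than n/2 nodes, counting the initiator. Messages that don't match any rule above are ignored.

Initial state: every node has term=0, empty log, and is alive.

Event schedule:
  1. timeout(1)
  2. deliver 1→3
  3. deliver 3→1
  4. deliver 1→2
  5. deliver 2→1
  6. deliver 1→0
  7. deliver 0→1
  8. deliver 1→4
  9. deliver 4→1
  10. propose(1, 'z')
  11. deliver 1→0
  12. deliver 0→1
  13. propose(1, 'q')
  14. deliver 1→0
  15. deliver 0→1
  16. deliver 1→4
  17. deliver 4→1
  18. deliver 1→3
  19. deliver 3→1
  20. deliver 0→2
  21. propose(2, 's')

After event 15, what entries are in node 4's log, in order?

empty

after 1 — timeout(1): n1:cand/t1/[-]
after 2 — deliver 1→3: n3:foll/t1/[-]
after 3 — deliver 3→1: ·
after 4 — deliver 1→2: n2:foll/t1/[-]
after 5 — deliver 2→1: n1:lead/t1/[-]
after 6 — deliver 1→0: n0:foll/t1/[-]
after 7 — deliver 0→1: ·
after 8 — deliver 1→4: n4:foll/t1/[-]
after 9 — deliver 4→1: ·
after 10 — propose(1,'z'): n1:lead/t1/[z]
after 11 — deliver 1→0: n0:foll/t1/[z]
after 12 — deliver 0→1: ·
after 13 — propose(1,'q'): n1:lead/t1/[z,q]
after 14 — deliver 1→0: n0:foll/t1/[z,q]
after 15 — deliver 0→1: ·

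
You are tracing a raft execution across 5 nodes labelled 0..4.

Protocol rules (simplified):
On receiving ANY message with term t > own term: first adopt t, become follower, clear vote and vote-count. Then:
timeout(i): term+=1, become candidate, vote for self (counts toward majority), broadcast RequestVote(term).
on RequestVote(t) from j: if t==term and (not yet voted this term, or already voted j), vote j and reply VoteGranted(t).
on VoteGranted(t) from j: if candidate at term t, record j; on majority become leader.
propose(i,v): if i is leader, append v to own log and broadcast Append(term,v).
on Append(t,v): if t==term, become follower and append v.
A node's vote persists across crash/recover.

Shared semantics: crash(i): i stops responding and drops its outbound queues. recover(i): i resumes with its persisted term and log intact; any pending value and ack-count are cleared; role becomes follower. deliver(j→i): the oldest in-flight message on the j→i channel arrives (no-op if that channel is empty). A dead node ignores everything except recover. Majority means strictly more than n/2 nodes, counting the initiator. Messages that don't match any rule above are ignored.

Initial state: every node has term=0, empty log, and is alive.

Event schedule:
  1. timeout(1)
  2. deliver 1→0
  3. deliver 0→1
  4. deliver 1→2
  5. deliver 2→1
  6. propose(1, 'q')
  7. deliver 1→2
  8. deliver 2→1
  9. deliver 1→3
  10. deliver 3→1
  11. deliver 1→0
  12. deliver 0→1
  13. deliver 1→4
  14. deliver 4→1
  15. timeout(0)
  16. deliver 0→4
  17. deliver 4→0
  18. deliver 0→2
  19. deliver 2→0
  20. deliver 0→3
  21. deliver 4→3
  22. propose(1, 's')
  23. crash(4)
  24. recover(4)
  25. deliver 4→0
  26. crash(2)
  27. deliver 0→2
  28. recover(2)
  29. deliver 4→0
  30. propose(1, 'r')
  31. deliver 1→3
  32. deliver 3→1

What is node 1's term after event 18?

step 1 timeout(1): 1={cand,t=1,log=-}
step 2 deliver 1→0: 0={foll,t=1,log=-}
step 3 deliver 0→1: —
step 4 deliver 1→2: 2={foll,t=1,log=-}
step 5 deliver 2→1: 1={lead,t=1,log=-}
step 6 propose(1,'q'): 1={lead,t=1,log=q}
step 7 deliver 1→2: 2={foll,t=1,log=q}
step 8 deliver 2→1: —
step 9 deliver 1→3: 3={foll,t=1,log=-}
step 10 deliver 3→1: —
step 11 deliver 1→0: 0={foll,t=1,log=q}
step 12 deliver 0→1: —
step 13 deliver 1→4: 4={foll,t=1,log=-}
step 14 deliver 4→1: —
step 15 timeout(0): 0={cand,t=2,log=q}
step 16 deliver 0→4: 4={foll,t=2,log=-}
step 17 deliver 4→0: —
step 18 deliver 0→2: 2={foll,t=2,log=q}

1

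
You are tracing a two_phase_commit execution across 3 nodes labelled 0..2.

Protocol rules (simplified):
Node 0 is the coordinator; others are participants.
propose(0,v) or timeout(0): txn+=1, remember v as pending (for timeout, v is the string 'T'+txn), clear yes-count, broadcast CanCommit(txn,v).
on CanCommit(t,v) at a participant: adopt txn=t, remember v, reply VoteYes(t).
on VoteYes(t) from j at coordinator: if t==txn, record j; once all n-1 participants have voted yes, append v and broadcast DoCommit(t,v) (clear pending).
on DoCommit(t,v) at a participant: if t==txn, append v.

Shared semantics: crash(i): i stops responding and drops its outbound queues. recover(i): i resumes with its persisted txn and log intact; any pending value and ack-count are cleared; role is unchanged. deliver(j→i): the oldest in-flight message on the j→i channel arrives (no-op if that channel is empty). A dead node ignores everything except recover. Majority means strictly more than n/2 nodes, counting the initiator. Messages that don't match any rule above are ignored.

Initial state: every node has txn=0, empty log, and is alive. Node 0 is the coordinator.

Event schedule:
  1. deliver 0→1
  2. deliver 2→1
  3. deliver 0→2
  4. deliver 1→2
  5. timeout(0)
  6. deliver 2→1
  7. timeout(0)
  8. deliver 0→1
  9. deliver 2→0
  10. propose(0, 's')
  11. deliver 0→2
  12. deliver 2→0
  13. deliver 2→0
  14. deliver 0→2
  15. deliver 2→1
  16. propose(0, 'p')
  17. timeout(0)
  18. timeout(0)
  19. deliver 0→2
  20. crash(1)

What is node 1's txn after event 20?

1

e1 deliver 0→1: ·
e2 deliver 2→1: ·
e3 deliver 0→2: ·
e4 deliver 1→2: ·
e5 timeout(0): 0[coor,t=1,-]
e6 deliver 2→1: ·
e7 timeout(0): 0[coor,t=2,-]
e8 deliver 0→1: 1[part,t=1,-]
e9 deliver 2→0: ·
e10 propose(0,'s'): 0[coor,t=3,-]
e11 deliver 0→2: 2[part,t=1,-]
e12 deliver 2→0: ·
e13 deliver 2→0: ·
e14 deliver 0→2: 2[part,t=2,-]
e15 deliver 2→1: ·
e16 propose(0,'p'): 0[coor,t=4,-]
e17 timeout(0): 0[coor,t=5,-]
e18 timeout(0): 0[coor,t=6,-]
e19 deliver 0→2: 2[part,t=3,-]
e20 crash(1): 1[✗part,t=1,-]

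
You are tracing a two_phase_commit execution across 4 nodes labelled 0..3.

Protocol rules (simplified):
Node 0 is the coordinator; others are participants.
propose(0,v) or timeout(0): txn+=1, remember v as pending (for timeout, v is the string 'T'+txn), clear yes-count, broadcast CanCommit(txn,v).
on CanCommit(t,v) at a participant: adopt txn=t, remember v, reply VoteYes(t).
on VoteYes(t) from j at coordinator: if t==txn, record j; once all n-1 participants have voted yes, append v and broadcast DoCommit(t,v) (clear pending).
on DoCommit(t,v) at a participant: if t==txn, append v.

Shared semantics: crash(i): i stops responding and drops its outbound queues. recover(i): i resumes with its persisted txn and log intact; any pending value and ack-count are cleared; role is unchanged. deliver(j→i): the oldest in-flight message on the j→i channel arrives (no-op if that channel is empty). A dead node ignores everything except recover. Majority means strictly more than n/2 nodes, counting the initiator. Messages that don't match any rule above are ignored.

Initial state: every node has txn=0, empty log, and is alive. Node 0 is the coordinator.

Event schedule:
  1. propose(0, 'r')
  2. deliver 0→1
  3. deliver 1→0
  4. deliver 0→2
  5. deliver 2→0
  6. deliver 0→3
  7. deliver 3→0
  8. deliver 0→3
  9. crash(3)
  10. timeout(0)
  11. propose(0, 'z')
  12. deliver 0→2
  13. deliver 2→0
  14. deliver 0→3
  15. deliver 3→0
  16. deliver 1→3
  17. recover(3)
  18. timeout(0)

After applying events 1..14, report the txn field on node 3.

[1] propose(0,'r') → N0(coor t1 [-])
[2] deliver 0→1 → N1(part t1 [-])
[3] deliver 1→0 → ∅
[4] deliver 0→2 → N2(part t1 [-])
[5] deliver 2→0 → ∅
[6] deliver 0→3 → N3(part t1 [-])
[7] deliver 3→0 → N0(coor t1 [r])
[8] deliver 0→3 → N3(part t1 [r])
[9] crash(3) → N3(✗part t1 [r])
[10] timeout(0) → N0(coor t2 [r])
[11] propose(0,'z') → N0(coor t3 [r])
[12] deliver 0→2 → N2(part t1 [r])
[13] deliver 2→0 → ∅
[14] deliver 0→3 → ∅

1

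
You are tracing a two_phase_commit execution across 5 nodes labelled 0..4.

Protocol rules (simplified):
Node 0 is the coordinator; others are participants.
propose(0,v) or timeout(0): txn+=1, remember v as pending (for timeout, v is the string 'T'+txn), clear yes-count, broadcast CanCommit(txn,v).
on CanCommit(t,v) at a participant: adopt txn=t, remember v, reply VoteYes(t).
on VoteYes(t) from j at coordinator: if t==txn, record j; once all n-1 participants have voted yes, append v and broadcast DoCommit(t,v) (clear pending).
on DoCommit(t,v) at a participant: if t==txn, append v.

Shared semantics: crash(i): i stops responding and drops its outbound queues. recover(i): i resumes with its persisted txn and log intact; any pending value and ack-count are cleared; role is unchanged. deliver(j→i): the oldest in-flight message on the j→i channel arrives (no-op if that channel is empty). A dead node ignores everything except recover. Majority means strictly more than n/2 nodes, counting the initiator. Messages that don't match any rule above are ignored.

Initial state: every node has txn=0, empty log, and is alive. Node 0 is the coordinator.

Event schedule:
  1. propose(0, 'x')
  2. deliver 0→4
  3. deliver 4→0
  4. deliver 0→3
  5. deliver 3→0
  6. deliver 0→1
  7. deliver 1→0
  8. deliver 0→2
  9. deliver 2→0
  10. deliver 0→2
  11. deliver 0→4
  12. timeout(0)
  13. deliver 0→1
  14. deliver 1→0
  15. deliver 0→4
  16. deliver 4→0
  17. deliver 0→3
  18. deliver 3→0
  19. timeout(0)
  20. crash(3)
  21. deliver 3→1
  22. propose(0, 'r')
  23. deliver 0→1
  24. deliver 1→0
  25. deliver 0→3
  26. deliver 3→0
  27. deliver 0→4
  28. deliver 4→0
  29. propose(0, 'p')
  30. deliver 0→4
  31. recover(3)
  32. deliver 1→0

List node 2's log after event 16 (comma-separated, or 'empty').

e1 propose(0,'x'): 0[coor,t=1,-]
e2 deliver 0→4: 4[part,t=1,-]
e3 deliver 4→0: ·
e4 deliver 0→3: 3[part,t=1,-]
e5 deliver 3→0: ·
e6 deliver 0→1: 1[part,t=1,-]
e7 deliver 1→0: ·
e8 deliver 0→2: 2[part,t=1,-]
e9 deliver 2→0: 0[coor,t=1,x]
e10 deliver 0→2: 2[part,t=1,x]
e11 deliver 0→4: 4[part,t=1,x]
e12 timeout(0): 0[coor,t=2,x]
e13 deliver 0→1: 1[part,t=1,x]
e14 deliver 1→0: ·
e15 deliver 0→4: 4[part,t=2,x]
e16 deliver 4→0: ·

x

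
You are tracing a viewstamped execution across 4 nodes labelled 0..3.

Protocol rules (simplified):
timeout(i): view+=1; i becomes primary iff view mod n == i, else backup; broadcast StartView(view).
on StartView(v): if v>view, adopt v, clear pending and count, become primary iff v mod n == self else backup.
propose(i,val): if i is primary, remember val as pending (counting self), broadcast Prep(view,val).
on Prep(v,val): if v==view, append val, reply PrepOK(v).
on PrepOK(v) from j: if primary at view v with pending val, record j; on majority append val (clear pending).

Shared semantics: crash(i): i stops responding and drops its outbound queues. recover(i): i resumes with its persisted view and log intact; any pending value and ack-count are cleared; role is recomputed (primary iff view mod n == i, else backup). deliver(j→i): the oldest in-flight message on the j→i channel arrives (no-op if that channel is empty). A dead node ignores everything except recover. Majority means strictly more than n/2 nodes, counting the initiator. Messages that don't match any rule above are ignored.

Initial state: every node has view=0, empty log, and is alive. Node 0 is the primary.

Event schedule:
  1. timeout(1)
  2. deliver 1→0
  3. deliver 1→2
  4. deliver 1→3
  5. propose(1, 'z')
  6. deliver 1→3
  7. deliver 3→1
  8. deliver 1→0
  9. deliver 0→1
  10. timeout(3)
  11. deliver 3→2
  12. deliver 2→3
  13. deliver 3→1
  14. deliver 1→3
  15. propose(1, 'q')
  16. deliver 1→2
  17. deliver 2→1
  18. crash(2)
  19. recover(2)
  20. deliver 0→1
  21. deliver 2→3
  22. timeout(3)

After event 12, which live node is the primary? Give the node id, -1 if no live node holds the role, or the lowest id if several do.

[1] timeout(1) → N1(prim v1 [-])
[2] deliver 1→0 → N0(back v1 [-])
[3] deliver 1→2 → N2(back v1 [-])
[4] deliver 1→3 → N3(back v1 [-])
[5] propose(1,'z') → ∅
[6] deliver 1→3 → N3(back v1 [z])
[7] deliver 3→1 → ∅
[8] deliver 1→0 → N0(back v1 [z])
[9] deliver 0→1 → N1(prim v1 [z])
[10] timeout(3) → N3(back v2 [z])
[11] deliver 3→2 → N2(prim v2 [-])
[12] deliver 2→3 → ∅

1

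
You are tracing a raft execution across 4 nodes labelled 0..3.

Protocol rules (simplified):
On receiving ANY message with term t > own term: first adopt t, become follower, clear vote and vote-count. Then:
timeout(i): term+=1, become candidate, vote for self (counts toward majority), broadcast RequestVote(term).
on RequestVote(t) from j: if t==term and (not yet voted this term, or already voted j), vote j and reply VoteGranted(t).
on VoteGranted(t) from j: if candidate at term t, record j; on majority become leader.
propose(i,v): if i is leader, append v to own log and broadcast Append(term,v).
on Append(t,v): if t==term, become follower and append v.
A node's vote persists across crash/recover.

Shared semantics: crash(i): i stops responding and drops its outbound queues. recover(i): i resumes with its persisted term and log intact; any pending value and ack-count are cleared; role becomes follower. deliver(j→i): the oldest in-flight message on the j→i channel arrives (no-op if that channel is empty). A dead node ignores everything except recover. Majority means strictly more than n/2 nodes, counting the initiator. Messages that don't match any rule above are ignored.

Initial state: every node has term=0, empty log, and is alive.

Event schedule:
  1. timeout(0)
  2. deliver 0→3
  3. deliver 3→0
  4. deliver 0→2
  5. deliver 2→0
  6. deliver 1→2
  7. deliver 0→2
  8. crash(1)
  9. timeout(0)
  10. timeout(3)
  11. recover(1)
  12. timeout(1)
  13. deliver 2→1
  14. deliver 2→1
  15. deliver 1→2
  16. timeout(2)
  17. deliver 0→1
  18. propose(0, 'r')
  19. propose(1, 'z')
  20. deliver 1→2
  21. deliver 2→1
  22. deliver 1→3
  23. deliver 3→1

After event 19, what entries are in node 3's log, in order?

step 1 timeout(0): 0={cand,t=1,log=-}
step 2 deliver 0→3: 3={foll,t=1,log=-}
step 3 deliver 3→0: —
step 4 deliver 0→2: 2={foll,t=1,log=-}
step 5 deliver 2→0: 0={lead,t=1,log=-}
step 6 deliver 1→2: —
step 7 deliver 0→2: —
step 8 crash(1): 1={✗foll,t=0,log=-}
step 9 timeout(0): 0={cand,t=2,log=-}
step 10 timeout(3): 3={cand,t=2,log=-}
step 11 recover(1): 1={foll,t=0,log=-}
step 12 timeout(1): 1={cand,t=1,log=-}
step 13 deliver 2→1: —
step 14 deliver 2→1: —
step 15 deliver 1→2: —
step 16 timeout(2): 2={cand,t=2,log=-}
step 17 deliver 0→1: —
step 18 propose(0,'r'): —
step 19 propose(1,'z'): —

empty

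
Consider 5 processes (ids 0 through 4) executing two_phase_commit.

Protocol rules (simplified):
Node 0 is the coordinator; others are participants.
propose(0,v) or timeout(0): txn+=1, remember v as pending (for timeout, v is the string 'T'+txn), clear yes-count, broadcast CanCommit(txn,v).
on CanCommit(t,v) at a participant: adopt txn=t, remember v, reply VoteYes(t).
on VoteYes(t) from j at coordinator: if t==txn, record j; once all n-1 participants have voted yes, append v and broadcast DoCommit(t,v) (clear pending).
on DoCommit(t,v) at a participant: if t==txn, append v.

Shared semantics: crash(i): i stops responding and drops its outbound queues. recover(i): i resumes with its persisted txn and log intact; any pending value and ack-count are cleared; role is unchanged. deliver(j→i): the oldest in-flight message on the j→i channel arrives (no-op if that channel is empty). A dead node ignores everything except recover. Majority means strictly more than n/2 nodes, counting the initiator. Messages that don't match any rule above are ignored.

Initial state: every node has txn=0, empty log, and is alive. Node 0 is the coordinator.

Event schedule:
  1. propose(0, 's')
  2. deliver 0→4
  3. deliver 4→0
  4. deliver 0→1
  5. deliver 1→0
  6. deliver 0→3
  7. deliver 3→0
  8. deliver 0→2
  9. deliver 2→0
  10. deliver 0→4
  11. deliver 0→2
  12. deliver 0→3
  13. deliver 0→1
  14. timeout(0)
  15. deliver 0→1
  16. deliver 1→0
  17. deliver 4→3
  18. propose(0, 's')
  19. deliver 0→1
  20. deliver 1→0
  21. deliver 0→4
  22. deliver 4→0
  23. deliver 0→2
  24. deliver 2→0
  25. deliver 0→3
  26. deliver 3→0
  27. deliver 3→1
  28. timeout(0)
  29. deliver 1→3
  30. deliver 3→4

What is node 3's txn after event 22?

1

1. propose(0,'s'):  <0:coor t1 ->
2. deliver 0→4:  <4:part t1 ->
3. deliver 4→0:  nop
4. deliver 0→1:  <1:part t1 ->
5. deliver 1→0:  nop
6. deliver 0→3:  <3:part t1 ->
7. deliver 3→0:  nop
8. deliver 0→2:  <2:part t1 ->
9. deliver 2→0:  <0:coor t1 s>
10. deliver 0→4:  <4:part t1 s>
11. deliver 0→2:  <2:part t1 s>
12. deliver 0→3:  <3:part t1 s>
13. deliver 0→1:  <1:part t1 s>
14. timeout(0):  <0:coor t2 s>
15. deliver 0→1:  <1:part t2 s>
16. deliver 1→0:  nop
17. deliver 4→3:  nop
18. propose(0,'s'):  <0:coor t3 s>
19. deliver 0→1:  <1:part t3 s>
20. deliver 1→0:  nop
21. deliver 0→4:  <4:part t2 s>
22. deliver 4→0:  nop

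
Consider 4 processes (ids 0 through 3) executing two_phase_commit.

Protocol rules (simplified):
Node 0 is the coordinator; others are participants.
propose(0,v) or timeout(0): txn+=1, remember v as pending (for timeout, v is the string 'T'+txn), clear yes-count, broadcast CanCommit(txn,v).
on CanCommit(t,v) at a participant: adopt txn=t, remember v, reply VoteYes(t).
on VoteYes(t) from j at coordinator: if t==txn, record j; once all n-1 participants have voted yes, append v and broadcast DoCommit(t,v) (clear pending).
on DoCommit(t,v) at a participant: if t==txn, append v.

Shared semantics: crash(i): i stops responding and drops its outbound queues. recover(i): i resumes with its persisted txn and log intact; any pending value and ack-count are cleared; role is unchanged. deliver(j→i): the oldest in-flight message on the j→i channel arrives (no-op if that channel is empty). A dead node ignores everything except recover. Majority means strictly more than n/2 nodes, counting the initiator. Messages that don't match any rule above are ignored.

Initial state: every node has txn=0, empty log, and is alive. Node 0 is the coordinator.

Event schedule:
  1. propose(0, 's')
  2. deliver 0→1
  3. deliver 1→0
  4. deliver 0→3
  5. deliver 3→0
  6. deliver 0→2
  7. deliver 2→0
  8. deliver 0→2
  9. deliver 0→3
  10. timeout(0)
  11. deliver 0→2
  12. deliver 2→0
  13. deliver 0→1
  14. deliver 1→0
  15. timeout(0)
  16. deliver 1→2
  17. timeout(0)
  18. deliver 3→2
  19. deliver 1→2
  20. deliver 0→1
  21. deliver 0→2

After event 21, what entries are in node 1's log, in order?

after 1 — propose(0,'s'): n0:coor/t1/[-]
after 2 — deliver 0→1: n1:part/t1/[-]
after 3 — deliver 1→0: ·
after 4 — deliver 0→3: n3:part/t1/[-]
after 5 — deliver 3→0: ·
after 6 — deliver 0→2: n2:part/t1/[-]
after 7 — deliver 2→0: n0:coor/t1/[s]
after 8 — deliver 0→2: n2:part/t1/[s]
after 9 — deliver 0→3: n3:part/t1/[s]
after 10 — timeout(0): n0:coor/t2/[s]
after 11 — deliver 0→2: n2:part/t2/[s]
after 12 — deliver 2→0: ·
after 13 — deliver 0→1: n1:part/t1/[s]
after 14 — deliver 1→0: ·
after 15 — timeout(0): n0:coor/t3/[s]
after 16 — deliver 1→2: ·
after 17 — timeout(0): n0:coor/t4/[s]
after 18 — deliver 3→2: ·
after 19 — deliver 1→2: ·
after 20 — deliver 0→1: n1:part/t2/[s]
after 21 — deliver 0→2: n2:part/t3/[s]

s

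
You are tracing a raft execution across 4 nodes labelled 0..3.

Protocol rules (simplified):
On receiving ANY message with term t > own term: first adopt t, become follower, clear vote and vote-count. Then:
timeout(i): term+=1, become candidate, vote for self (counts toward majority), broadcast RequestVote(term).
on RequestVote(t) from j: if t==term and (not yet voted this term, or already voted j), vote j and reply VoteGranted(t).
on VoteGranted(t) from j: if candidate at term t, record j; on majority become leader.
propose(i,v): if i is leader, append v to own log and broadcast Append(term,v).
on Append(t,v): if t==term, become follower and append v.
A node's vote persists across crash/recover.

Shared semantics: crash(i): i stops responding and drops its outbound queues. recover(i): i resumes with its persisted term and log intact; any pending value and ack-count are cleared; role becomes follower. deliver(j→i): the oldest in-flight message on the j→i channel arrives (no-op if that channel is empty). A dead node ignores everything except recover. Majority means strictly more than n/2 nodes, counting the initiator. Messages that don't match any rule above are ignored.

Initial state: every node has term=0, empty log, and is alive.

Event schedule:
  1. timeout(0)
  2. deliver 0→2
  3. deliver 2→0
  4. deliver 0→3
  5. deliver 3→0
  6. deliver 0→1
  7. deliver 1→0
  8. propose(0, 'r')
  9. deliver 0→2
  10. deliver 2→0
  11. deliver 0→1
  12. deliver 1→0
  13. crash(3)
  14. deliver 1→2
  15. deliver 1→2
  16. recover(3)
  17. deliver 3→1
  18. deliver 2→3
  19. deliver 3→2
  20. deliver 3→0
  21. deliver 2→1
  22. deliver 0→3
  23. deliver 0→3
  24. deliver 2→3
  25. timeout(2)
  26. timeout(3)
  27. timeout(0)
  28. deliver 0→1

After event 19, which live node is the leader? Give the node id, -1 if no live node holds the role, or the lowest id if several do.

1. timeout(0):  <0:cand t1 ->
2. deliver 0→2:  <2:foll t1 ->
3. deliver 2→0:  nop
4. deliver 0→3:  <3:foll t1 ->
5. deliver 3→0:  <0:lead t1 ->
6. deliver 0→1:  <1:foll t1 ->
7. deliver 1→0:  nop
8. propose(0,'r'):  <0:lead t1 r>
9. deliver 0→2:  <2:foll t1 r>
10. deliver 2→0:  nop
11. deliver 0→1:  <1:foll t1 r>
12. deliver 1→0:  nop
13. crash(3):  <3:✗foll t1 ->
14. deliver 1→2:  nop
15. deliver 1→2:  nop
16. recover(3):  <3:foll t1 ->
17. deliver 3→1:  nop
18. deliver 2→3:  nop
19. deliver 3→2:  nop

0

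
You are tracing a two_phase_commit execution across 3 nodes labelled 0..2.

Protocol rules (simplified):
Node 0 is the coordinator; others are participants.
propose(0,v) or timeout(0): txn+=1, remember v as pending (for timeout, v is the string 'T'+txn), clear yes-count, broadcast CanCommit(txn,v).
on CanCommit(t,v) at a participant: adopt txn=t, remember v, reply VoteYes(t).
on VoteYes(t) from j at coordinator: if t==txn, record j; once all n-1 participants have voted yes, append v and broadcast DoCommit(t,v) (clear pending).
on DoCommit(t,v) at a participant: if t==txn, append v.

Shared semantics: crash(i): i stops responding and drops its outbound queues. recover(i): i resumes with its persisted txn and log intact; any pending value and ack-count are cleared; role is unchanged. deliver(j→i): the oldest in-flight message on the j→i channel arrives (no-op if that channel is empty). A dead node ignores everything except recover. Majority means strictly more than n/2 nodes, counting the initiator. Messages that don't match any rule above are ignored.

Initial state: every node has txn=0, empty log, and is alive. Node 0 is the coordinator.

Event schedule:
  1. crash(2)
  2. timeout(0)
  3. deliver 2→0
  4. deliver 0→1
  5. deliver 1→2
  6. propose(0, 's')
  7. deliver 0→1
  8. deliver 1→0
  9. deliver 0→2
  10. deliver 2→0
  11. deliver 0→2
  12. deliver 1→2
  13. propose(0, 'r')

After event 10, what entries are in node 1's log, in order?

empty

step 1 crash(2): 2={✗part,t=0,log=-}
step 2 timeout(0): 0={coor,t=1,log=-}
step 3 deliver 2→0: —
step 4 deliver 0→1: 1={part,t=1,log=-}
step 5 deliver 1→2: —
step 6 propose(0,'s'): 0={coor,t=2,log=-}
step 7 deliver 0→1: 1={part,t=2,log=-}
step 8 deliver 1→0: —
step 9 deliver 0→2: —
step 10 deliver 2→0: —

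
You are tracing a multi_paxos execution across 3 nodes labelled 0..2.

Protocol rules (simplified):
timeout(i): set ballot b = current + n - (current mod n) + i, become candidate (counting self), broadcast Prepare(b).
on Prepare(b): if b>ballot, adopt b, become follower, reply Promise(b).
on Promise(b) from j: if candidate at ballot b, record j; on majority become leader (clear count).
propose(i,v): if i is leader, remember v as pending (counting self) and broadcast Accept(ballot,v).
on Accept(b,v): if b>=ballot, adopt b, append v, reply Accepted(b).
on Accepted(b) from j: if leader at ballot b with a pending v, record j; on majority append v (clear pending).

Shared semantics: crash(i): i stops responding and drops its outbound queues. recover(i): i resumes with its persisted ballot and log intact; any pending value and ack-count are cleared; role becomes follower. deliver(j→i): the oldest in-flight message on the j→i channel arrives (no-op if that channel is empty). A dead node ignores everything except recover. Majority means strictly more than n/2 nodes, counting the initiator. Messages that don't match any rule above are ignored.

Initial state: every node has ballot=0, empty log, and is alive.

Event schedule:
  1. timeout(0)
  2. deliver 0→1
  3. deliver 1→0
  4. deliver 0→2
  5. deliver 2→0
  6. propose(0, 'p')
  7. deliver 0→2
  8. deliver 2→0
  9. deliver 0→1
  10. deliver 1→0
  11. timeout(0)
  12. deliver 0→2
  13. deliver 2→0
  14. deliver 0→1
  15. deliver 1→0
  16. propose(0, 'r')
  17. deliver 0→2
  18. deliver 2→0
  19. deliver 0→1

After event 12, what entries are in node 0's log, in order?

p

step 1 timeout(0): 0={cand,b=3,log=-}
step 2 deliver 0→1: 1={foll,b=3,log=-}
step 3 deliver 1→0: 0={lead,b=3,log=-}
step 4 deliver 0→2: 2={foll,b=3,log=-}
step 5 deliver 2→0: —
step 6 propose(0,'p'): —
step 7 deliver 0→2: 2={foll,b=3,log=p}
step 8 deliver 2→0: 0={lead,b=3,log=p}
step 9 deliver 0→1: 1={foll,b=3,log=p}
step 10 deliver 1→0: —
step 11 timeout(0): 0={cand,b=6,log=p}
step 12 deliver 0→2: 2={foll,b=6,log=p}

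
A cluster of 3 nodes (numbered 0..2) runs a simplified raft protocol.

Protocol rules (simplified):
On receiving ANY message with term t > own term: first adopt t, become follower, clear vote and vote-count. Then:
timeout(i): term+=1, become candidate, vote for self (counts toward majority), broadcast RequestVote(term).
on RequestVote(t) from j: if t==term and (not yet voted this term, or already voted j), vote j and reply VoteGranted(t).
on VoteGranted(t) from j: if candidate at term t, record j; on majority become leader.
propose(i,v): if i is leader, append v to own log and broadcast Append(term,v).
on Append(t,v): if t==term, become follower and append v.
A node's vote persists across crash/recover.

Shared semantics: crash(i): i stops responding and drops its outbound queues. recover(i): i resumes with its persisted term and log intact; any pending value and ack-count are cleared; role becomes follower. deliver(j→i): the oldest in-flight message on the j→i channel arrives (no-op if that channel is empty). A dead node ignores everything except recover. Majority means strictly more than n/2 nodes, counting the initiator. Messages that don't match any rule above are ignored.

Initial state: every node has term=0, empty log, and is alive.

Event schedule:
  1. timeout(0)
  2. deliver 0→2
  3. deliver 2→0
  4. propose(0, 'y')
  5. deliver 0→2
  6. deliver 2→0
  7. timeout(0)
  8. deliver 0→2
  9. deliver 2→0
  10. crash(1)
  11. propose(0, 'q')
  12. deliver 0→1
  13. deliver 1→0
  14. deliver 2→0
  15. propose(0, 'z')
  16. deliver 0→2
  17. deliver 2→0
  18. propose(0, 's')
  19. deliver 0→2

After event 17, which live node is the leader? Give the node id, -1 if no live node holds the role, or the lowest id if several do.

0

step 1 timeout(0): 0={cand,t=1,log=-}
step 2 deliver 0→2: 2={foll,t=1,log=-}
step 3 deliver 2→0: 0={lead,t=1,log=-}
step 4 propose(0,'y'): 0={lead,t=1,log=y}
step 5 deliver 0→2: 2={foll,t=1,log=y}
step 6 deliver 2→0: —
step 7 timeout(0): 0={cand,t=2,log=y}
step 8 deliver 0→2: 2={foll,t=2,log=y}
step 9 deliver 2→0: 0={lead,t=2,log=y}
step 10 crash(1): 1={✗foll,t=0,log=-}
step 11 propose(0,'q'): 0={lead,t=2,log=y,q}
step 12 deliver 0→1: —
step 13 deliver 1→0: —
step 14 deliver 2→0: —
step 15 propose(0,'z'): 0={lead,t=2,log=y,q,z}
step 16 deliver 0→2: 2={foll,t=2,log=y,q}
step 17 deliver 2→0: —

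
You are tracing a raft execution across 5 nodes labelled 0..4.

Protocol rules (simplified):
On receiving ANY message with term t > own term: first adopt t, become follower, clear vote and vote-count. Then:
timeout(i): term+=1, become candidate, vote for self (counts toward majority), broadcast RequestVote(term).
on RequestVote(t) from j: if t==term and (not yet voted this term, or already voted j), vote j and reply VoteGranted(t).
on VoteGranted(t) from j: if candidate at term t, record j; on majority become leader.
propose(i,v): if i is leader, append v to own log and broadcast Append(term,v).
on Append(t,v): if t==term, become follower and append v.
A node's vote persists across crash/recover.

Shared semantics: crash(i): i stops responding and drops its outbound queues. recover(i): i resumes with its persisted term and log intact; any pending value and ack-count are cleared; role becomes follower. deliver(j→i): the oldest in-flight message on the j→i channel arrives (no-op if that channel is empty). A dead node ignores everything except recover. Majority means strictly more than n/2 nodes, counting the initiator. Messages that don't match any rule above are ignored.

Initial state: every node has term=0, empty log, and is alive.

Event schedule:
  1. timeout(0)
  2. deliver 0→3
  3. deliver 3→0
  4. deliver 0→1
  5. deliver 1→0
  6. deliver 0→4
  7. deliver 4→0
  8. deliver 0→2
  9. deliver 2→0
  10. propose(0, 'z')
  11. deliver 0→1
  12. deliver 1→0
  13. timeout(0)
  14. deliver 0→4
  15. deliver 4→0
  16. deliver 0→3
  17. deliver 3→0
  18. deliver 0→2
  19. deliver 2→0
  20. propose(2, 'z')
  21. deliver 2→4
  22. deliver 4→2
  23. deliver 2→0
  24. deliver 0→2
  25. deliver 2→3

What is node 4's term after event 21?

1

e1 timeout(0): 0[cand,t=1,-]
e2 deliver 0→3: 3[foll,t=1,-]
e3 deliver 3→0: ·
e4 deliver 0→1: 1[foll,t=1,-]
e5 deliver 1→0: 0[lead,t=1,-]
e6 deliver 0→4: 4[foll,t=1,-]
e7 deliver 4→0: ·
e8 deliver 0→2: 2[foll,t=1,-]
e9 deliver 2→0: ·
e10 propose(0,'z'): 0[lead,t=1,z]
e11 deliver 0→1: 1[foll,t=1,z]
e12 deliver 1→0: ·
e13 timeout(0): 0[cand,t=2,z]
e14 deliver 0→4: 4[foll,t=1,z]
e15 deliver 4→0: ·
e16 deliver 0→3: 3[foll,t=1,z]
e17 deliver 3→0: ·
e18 deliver 0→2: 2[foll,t=1,z]
e19 deliver 2→0: ·
e20 propose(2,'z'): ·
e21 deliver 2→4: ·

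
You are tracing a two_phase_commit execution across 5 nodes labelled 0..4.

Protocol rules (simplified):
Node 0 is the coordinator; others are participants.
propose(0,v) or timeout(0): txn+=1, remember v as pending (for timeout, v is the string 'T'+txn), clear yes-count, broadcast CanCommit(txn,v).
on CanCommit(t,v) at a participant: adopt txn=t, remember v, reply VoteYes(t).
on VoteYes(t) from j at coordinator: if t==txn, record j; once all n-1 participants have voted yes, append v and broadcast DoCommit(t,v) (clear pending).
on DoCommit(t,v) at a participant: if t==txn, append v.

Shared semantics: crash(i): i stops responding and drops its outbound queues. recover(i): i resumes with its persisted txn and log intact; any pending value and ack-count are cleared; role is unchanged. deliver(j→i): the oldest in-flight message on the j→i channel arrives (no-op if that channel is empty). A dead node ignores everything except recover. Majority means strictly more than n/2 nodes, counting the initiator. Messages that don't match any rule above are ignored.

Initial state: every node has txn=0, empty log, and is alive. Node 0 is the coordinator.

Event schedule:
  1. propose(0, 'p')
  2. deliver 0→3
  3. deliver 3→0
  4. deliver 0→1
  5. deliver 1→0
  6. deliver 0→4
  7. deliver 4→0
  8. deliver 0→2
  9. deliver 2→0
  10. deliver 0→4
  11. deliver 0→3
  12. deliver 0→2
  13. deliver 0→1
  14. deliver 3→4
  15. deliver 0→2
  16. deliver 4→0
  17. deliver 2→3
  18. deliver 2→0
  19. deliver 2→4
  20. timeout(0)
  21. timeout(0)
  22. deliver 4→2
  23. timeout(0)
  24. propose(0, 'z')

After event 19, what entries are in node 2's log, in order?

p

e1 propose(0,'p'): 0[coor,t=1,-]
e2 deliver 0→3: 3[part,t=1,-]
e3 deliver 3→0: ·
e4 deliver 0→1: 1[part,t=1,-]
e5 deliver 1→0: ·
e6 deliver 0→4: 4[part,t=1,-]
e7 deliver 4→0: ·
e8 deliver 0→2: 2[part,t=1,-]
e9 deliver 2→0: 0[coor,t=1,p]
e10 deliver 0→4: 4[part,t=1,p]
e11 deliver 0→3: 3[part,t=1,p]
e12 deliver 0→2: 2[part,t=1,p]
e13 deliver 0→1: 1[part,t=1,p]
e14 deliver 3→4: ·
e15 deliver 0→2: ·
e16 deliver 4→0: ·
e17 deliver 2→3: ·
e18 deliver 2→0: ·
e19 deliver 2→4: ·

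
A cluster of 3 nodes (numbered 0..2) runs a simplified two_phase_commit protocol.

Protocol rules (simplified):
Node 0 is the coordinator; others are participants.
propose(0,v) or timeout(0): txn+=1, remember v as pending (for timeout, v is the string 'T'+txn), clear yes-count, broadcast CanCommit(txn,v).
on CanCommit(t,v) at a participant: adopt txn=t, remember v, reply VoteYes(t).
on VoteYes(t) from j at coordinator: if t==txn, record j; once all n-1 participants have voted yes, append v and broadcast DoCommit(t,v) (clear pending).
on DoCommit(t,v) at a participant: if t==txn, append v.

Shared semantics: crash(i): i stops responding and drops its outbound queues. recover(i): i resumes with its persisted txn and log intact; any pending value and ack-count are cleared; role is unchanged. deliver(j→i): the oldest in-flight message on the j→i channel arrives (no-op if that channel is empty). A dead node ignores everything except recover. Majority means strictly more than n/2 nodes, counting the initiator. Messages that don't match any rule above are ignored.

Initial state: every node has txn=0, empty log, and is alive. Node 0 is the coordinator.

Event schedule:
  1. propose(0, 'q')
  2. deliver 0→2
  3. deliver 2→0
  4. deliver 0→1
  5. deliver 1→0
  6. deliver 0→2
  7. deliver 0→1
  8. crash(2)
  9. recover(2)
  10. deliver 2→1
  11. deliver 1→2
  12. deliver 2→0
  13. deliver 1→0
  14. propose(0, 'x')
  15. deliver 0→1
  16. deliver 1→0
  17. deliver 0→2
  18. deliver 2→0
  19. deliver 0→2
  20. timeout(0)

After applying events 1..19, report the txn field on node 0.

e1 propose(0,'q'): 0[coor,t=1,-]
e2 deliver 0→2: 2[part,t=1,-]
e3 deliver 2→0: ·
e4 deliver 0→1: 1[part,t=1,-]
e5 deliver 1→0: 0[coor,t=1,q]
e6 deliver 0→2: 2[part,t=1,q]
e7 deliver 0→1: 1[part,t=1,q]
e8 crash(2): 2[✗part,t=1,q]
e9 recover(2): 2[part,t=1,q]
e10 deliver 2→1: ·
e11 deliver 1→2: ·
e12 deliver 2→0: ·
e13 deliver 1→0: ·
e14 propose(0,'x'): 0[coor,t=2,q]
e15 deliver 0→1: 1[part,t=2,q]
e16 deliver 1→0: ·
e17 deliver 0→2: 2[part,t=2,q]
e18 deliver 2→0: 0[coor,t=2,q,x]
e19 deliver 0→2: 2[part,t=2,q,x]

2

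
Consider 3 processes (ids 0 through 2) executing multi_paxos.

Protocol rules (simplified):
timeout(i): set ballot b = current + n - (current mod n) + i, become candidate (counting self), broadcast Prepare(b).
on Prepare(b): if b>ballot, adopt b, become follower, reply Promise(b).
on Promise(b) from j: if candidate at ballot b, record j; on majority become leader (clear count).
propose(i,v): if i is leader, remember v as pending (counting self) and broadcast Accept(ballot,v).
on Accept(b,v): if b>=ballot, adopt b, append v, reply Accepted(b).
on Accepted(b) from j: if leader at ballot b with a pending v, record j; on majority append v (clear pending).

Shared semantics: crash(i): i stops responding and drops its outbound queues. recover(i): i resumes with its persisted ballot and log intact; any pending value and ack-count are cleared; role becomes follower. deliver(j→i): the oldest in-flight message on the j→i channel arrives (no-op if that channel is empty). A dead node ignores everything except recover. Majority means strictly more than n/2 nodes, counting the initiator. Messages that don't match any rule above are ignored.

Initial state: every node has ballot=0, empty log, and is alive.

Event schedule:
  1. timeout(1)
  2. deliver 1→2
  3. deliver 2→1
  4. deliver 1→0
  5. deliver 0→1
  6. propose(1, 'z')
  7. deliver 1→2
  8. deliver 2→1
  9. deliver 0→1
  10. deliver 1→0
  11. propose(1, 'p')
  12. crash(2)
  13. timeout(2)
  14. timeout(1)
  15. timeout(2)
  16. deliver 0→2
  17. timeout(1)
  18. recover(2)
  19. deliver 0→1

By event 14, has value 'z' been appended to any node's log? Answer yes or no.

after 1 — timeout(1): n1:cand/b4/[-]
after 2 — deliver 1→2: n2:foll/b4/[-]
after 3 — deliver 2→1: n1:lead/b4/[-]
after 4 — deliver 1→0: n0:foll/b4/[-]
after 5 — deliver 0→1: ·
after 6 — propose(1,'z'): ·
after 7 — deliver 1→2: n2:foll/b4/[z]
after 8 — deliver 2→1: n1:lead/b4/[z]
after 9 — deliver 0→1: ·
after 10 — deliver 1→0: n0:foll/b4/[z]
after 11 — propose(1,'p'): ·
after 12 — crash(2): n2:✗foll/b4/[z]
after 13 — timeout(2): ·
after 14 — timeout(1): n1:cand/b7/[z]

yes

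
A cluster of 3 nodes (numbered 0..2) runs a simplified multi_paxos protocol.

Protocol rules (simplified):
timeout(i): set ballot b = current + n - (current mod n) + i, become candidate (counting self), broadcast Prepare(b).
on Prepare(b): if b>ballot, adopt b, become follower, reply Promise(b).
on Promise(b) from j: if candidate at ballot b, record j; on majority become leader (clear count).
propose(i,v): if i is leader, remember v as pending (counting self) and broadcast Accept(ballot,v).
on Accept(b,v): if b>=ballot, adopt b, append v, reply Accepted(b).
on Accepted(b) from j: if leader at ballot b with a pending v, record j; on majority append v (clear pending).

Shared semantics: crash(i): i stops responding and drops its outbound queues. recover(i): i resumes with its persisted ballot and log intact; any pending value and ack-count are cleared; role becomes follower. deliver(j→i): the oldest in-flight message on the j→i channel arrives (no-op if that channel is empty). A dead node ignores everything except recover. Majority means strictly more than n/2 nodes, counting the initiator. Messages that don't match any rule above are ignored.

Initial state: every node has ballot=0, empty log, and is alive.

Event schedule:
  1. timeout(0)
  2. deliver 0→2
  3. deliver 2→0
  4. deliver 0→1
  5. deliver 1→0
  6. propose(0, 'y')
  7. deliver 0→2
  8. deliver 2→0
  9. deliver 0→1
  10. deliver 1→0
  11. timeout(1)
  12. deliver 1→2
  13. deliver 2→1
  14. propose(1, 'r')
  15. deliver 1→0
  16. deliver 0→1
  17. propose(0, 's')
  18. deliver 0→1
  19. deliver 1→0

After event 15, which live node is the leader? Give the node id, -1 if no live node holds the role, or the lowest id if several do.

1

step 1 timeout(0): 0={cand,b=3,log=-}
step 2 deliver 0→2: 2={foll,b=3,log=-}
step 3 deliver 2→0: 0={lead,b=3,log=-}
step 4 deliver 0→1: 1={foll,b=3,log=-}
step 5 deliver 1→0: —
step 6 propose(0,'y'): —
step 7 deliver 0→2: 2={foll,b=3,log=y}
step 8 deliver 2→0: 0={lead,b=3,log=y}
step 9 deliver 0→1: 1={foll,b=3,log=y}
step 10 deliver 1→0: —
step 11 timeout(1): 1={cand,b=7,log=y}
step 12 deliver 1→2: 2={foll,b=7,log=y}
step 13 deliver 2→1: 1={lead,b=7,log=y}
step 14 propose(1,'r'): —
step 15 deliver 1→0: 0={foll,b=7,log=y}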